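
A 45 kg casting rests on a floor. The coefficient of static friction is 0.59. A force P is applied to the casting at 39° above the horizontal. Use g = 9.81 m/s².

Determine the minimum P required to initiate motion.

N = m g − P sin α (the pull lifts the casting).
At impending slip, P cos α = μ_s N = μ_s (m g − P sin α).
Solving: P (cos α + μ_s sin α) = μ_s m g → P = 0.59×441/(cos 39° + 0.59 sin 39°) = 260/1.148 = 227 N.

P ≈ 227 N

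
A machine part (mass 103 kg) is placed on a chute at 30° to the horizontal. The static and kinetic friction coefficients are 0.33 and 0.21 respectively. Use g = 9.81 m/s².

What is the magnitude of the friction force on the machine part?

The normal reaction is N = m g cos θ = 875.1 N.
For equilibrium along the incline, friction must balance the weight component: f = m g sin θ = 505.2 N up the slope.
Maximum static friction available: μ_s N = 0.33 × 875.1 = 288.8 N.
|505.2| exceeds 288.8 N, so the machine part slips down-slope; friction is kinetic, f = μ_k N = 0.21×875.1 = 184 N.

f ≈ 184 N (up the incline)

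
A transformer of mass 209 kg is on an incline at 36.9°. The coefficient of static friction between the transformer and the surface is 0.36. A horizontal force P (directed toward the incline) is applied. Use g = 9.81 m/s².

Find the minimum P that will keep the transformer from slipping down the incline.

The transformer tends to slide down (tan θ > μ_s), so at the point of impending slip friction acts up-slope at its limit: f = μ_s N.
Perpendicular to the incline: N = m g cos θ + P sin θ.
Along the incline: P cos θ + μ_s N = m g sin θ, i.e. P cos θ + μ_s (m g cos θ + P sin θ) = m g sin θ.
Solving, P (cos θ + μ_s sin θ) = m g (sin θ − μ_s cos θ), so P = 2050×0.3125/1.016 = 631 N.

P_min ≈ 631 N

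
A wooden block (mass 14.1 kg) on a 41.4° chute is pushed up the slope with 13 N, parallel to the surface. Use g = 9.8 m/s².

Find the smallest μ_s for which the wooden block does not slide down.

μ_s,min ≈ 0.756

N = m g cos θ = 103.7 N.
Friction must make up the shortfall along the incline: f = m g sin θ − P = 91.38 − 13 = 78.38 N.
At the threshold f = μ_s N, so μ_s,min = 78.38/103.7 = 0.756.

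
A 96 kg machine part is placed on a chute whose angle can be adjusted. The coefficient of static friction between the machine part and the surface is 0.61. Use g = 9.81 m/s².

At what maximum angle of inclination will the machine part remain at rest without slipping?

θ_max ≈ 31.4°

At the slip threshold, m g sin θ = μ_s · m g cos θ, so tan θ = μ_s.
θ_max = arctan(0.61) = 31.4°.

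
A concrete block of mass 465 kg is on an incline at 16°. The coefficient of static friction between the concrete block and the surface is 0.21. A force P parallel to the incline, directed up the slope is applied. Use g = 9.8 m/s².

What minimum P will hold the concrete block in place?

P_min ≈ 336 N

The concrete block tends to slide down (tan θ > μ_s), so at the point of impending slip friction acts up-slope at its limit: f = μ_s N.
P is parallel to the surface, so N = m g cos θ = 4380 N.
Along the incline: P + μ_s N = m g sin θ, so P = 1260 − 0.21×4380 = 336 N.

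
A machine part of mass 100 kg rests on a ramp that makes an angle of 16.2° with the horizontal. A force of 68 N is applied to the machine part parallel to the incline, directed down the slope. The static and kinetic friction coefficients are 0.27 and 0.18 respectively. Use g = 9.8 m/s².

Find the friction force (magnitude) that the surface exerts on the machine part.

Perpendicular to the surface, N = m g cos θ = 100·9.8·cos 16.2° = 941.1 N.
Parallel to the incline, ΣF = 0 gives f = m g sin θ + P = 273.4 + 68 = 341.4 N (up-slope positive).
The static-friction ceiling is μ_s N = 0.27 × 941.1 = 254.1 N.
Since |341.4| > 254.1 N, static friction cannot hold it; the machine part slides down the incline and kinetic friction applies: f = μ_k N = 0.18 × 941.1 = 169 N.

f ≈ 169 N (up the incline)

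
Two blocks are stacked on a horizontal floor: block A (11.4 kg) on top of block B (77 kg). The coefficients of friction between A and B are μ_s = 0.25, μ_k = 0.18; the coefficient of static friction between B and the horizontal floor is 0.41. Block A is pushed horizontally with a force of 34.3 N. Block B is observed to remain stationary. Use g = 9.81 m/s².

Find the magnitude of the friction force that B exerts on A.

f ≈ 20.1 N

The normal force B exerts on A is simply A's weight, N₁ = 111.8 N.
Maximum static friction on A from B: μ_s N₁ = 0.25×111.8 = 27.96 N.
Since P = 34.3 N > 27.96 N, A slides on B; the A–B friction is kinetic: f₁ = μ_k N₁ = 0.18×111.8 = 20.1 N.
B experiences an equal 20.1 N forward from A (third law). B is in equilibrium, so the floor supplies f₂ = 20.1 N of static friction (limit μ_s(m_A+m_B)g = 355.6 N, not exceeded).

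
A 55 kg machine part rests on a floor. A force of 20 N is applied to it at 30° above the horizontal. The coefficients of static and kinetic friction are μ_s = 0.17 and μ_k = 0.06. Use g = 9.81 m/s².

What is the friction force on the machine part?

f ≈ 17.3 N

Vertical equilibrium gives N = m g − P sin α = 529.6 N.
Horizontally, friction must balance P cos α = 17.32 N.
The static-friction limit is μ_s N = 90.02 N.
17.32 ≤ 90.02 N → static; friction equals the required 17.3 N.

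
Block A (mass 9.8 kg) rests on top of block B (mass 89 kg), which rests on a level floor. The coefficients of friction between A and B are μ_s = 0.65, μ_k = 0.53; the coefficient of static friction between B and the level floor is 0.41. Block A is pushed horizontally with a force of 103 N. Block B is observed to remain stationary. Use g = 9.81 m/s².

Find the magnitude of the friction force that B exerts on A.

f ≈ 51 N

The normal force B exerts on A is simply A's weight, N₁ = 96.14 N.
Maximum static friction on A from B: μ_s N₁ = 0.65×96.14 = 62.49 N.
Since P = 103 N > 62.49 N, A slides on B; the A–B friction is kinetic: f₁ = μ_k N₁ = 0.53×96.14 = 51 N.
By Newton's third law B feels 51 N forward from A. With B stationary, the floor's static friction on B balances it: f₂ = 51 N (well within μ_s(m_A+m_B)g = 397.4 N).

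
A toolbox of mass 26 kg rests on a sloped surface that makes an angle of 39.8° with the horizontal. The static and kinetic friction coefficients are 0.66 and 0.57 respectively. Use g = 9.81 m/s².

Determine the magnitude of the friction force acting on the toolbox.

f ≈ 112 N (up the incline)

The normal reaction is N = m g cos θ = 196 N.
Along the slope the weight component is m g sin θ = 163.3 N; friction must supply exactly this, acting up-slope.
Static friction can supply at most μ_s N = 129.3 N.
|163.3| exceeds 129.3 N, so the toolbox slips down-slope; friction is kinetic, f = μ_k N = 0.57×196 = 112 N.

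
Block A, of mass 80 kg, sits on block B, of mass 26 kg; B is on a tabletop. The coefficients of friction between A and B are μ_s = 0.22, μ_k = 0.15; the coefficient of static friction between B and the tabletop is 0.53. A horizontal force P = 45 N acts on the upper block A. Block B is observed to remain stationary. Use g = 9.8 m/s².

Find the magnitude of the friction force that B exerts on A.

Between the blocks, N₁ = m_A g = 784 N.
Maximum static friction on A from B: μ_s N₁ = 0.22×784 = 172.5 N.
P = 45 N is within that limit, so A and B move together (both at rest); the A–B friction is simply f₁ = P = 45 N.
B experiences an equal 45 N forward from A (third law). B is in equilibrium, so the floor supplies f₂ = 45 N of static friction (limit μ_s(m_A+m_B)g = 550.6 N, not exceeded).

f ≈ 45 N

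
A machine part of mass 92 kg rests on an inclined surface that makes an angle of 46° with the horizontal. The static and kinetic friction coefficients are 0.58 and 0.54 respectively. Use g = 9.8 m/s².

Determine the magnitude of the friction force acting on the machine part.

f ≈ 338 N (up the incline)

Perpendicular to the surface, N = m g cos θ = 92·9.8·cos 46° = 626.3 N.
Along the slope the weight component is m g sin θ = 648.6 N; friction must supply exactly this, acting up-slope.
Static friction can supply at most μ_s N = 363.3 N.
Since |648.6| > 363.3 N, static friction cannot hold it; the machine part slides down the incline and kinetic friction applies: f = μ_k N = 0.54 × 626.3 = 338 N.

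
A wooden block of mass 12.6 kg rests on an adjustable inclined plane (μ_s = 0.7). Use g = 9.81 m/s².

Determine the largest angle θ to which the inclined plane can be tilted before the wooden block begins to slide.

θ_max ≈ 35°

At the slip threshold, m g sin θ = μ_s · m g cos θ, so tan θ = μ_s.
θ_max = arctan(0.7) = 35°.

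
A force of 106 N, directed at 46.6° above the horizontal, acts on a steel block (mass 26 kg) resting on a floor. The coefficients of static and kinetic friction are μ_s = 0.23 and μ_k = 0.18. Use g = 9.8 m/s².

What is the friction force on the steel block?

f ≈ 32 N

The vertical component of P reduces the normal force: N = m g − P sin α = 254.8 − 77.02 = 177.8 N.
The horizontal driving force is P cos α = 72.83 N, so equilibrium needs friction f = 72.83 N.
The static-friction limit is μ_s N = 40.89 N.
The required friction exceeds μ_s N, so the steel block moves and f = μ_k N = 32 N.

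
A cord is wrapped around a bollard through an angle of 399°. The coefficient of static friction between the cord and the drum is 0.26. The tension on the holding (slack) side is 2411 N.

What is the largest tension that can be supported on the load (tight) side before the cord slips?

At impending slip the capstan equation gives T₂/T₁ = e^{μβ} with β in radians.
β = 399° × π/180 = 6.964 rad.
e^{μβ} = e^{0.26×6.964} = 6.114.
T₂ = T₁ · e^{μβ} = 2411 × 6.114 = 14700 N.

T_max ≈ 14700 N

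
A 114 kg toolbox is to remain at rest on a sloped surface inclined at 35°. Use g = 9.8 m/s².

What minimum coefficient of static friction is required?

At the slip threshold m g sin θ = μ_s m g cos θ, so μ_s,min = tan θ.
μ_s,min = tan 35° = 0.7.

μ_s,min ≈ 0.7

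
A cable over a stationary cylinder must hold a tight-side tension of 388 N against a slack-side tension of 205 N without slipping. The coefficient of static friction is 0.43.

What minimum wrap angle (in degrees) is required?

T₂/T₁ = e^{μβ} → β = ln(T₂/T₁)/μ.
β = ln(388/205)/0.43 = 0.638/0.43 = 1.484 rad.
In degrees: β = 1.484 × 180/π = 85°.

β_min ≈ 85°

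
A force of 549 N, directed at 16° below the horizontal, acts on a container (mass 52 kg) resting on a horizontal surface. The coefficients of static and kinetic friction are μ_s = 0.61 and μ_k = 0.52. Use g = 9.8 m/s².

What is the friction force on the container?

N = m g + P sin α = 509.6 + 549×sin 16° = 660.9 N.
Horizontally, friction must balance P cos α = 527.7 N.
The static-friction limit is μ_s N = 403.2 N.
The required friction exceeds μ_s N, so the container moves and f = μ_k N = 344 N.

f ≈ 344 N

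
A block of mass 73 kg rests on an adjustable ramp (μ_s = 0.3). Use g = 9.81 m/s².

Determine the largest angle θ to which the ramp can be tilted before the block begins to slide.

At the slip threshold, m g sin θ = μ_s · m g cos θ, so tan θ = μ_s.
θ_max = arctan(0.3) = 16.7°.

θ_max ≈ 16.7°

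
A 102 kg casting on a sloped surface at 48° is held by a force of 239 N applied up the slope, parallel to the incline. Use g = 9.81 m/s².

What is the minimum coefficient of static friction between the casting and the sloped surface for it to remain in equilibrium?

μ_s,min ≈ 0.754

N = m g cos θ = 669.5 N.
Friction must make up the shortfall along the incline: f = m g sin θ − P = 743.6 − 239 = 504.6 N.
At the threshold f = μ_s N, so μ_s,min = 504.6/669.5 = 0.754.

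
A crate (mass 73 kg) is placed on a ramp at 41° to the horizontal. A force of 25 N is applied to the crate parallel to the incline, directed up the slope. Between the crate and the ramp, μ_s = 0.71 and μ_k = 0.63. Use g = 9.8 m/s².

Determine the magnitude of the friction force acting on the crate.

f ≈ 340 N (up the incline)

Perpendicular to the surface, N = m g cos θ = 73·9.8·cos 41° = 539.9 N.
For equilibrium along the incline the friction force must supply f = m g sin θ − P = 469.3 − 25 = 444.3 N (positive meaning up-slope).
The static-friction ceiling is μ_s N = 0.71 × 539.9 = 383.3 N.
|444.3| exceeds 383.3 N, so the crate slips down-slope; friction is kinetic, f = μ_k N = 0.63×539.9 = 340 N.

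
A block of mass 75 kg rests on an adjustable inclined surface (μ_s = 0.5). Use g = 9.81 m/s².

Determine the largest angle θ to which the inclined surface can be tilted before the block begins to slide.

At the slip threshold, m g sin θ = μ_s · m g cos θ, so tan θ = μ_s.
θ_max = arctan(0.5) = 26.6°.

θ_max ≈ 26.6°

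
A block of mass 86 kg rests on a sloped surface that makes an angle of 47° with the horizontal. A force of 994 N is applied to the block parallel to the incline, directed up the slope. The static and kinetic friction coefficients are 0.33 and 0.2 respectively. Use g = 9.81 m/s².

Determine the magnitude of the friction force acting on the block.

f ≈ 115 N (down the incline)

Normal force: N = m g cos θ = 86 × 9.81 × cos 47° = 575.4 N.
Parallel to the incline, ΣF = 0 gives f = m g sin θ − P = 617 − 994 = -377 N (up-slope positive).
Static friction can supply at most μ_s N = 189.9 N.
Since |-377| > 189.9 N, static friction cannot hold it; the block slides up the incline and kinetic friction applies: f = μ_k N = 0.2 × 575.4 = 115 N.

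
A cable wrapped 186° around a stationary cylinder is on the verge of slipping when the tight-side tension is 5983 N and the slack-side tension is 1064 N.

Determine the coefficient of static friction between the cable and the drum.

μ ≈ 0.532

T₂/T₁ = e^{μβ} → μ = ln(T₂/T₁)/β.
β = 186° = 3.246 rad.
μ = ln(5983/1064)/3.246 = ln(5.623)/3.246 = 0.532.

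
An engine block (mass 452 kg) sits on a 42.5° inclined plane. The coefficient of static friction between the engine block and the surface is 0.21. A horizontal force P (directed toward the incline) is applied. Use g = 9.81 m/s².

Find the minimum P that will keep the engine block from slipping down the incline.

P_min ≈ 2630 N

The engine block tends to slide down (tan θ > μ_s), so at the point of impending slip friction acts up-slope at its limit: f = μ_s N.
Perpendicular to the incline: N = m g cos θ + P sin θ.
Along the incline: P cos θ + μ_s N = m g sin θ, i.e. P cos θ + μ_s (m g cos θ + P sin θ) = m g sin θ.
Solving, P (cos θ + μ_s sin θ) = m g (sin θ − μ_s cos θ), so P = 4430×0.5208/0.8792 = 2630 N.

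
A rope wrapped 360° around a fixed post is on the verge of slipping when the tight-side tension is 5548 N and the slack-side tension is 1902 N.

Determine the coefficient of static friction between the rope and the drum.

T₂/T₁ = e^{μβ} → μ = ln(T₂/T₁)/β.
β = 360° = 6.283 rad.
μ = ln(5548/1902)/6.283 = ln(2.917)/6.283 = 0.17.

μ ≈ 0.17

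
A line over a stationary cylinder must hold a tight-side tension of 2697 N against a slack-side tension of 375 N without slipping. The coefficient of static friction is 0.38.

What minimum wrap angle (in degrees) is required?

β_min ≈ 297°

T₂/T₁ = e^{μβ} → β = ln(T₂/T₁)/μ.
β = ln(2697/375)/0.38 = 1.973/0.38 = 5.192 rad.
In degrees: β = 5.192 × 180/π = 297°.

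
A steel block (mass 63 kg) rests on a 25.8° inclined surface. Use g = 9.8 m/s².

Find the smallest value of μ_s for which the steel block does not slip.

μ_s,min ≈ 0.483

At the slip threshold m g sin θ = μ_s m g cos θ, so μ_s,min = tan θ.
μ_s,min = tan 25.8° = 0.483.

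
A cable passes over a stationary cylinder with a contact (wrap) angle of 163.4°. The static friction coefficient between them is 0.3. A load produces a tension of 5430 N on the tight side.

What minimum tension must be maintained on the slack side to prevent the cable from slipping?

Capstan equation at impending slip: T_tight/T_slack = e^{μβ}.
β = 163.4° = 2.852 rad; e^{μβ} = e^{0.3×2.852} = 2.353.
T_slack = T_tight / e^{μβ} = 5430 / 2.353 = 2310 N.

T_min ≈ 2310 N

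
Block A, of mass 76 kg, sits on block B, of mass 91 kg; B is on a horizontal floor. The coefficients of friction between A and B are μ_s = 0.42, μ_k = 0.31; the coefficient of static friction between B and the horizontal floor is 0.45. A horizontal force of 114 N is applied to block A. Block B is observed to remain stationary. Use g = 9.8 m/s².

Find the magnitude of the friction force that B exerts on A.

f ≈ 114 N

Between the blocks, N₁ = m_A g = 744.8 N.
So the A–B interface can sustain at most μ_s N₁ = 312.8 N of static friction.
P = 114 N is within that limit, so A and B move together (both at rest); the A–B friction is simply f₁ = P = 114 N.
By Newton's third law B feels 114 N forward from A. With B stationary, the floor's static friction on B balances it: f₂ = 114 N (well within μ_s(m_A+m_B)g = 736.5 N).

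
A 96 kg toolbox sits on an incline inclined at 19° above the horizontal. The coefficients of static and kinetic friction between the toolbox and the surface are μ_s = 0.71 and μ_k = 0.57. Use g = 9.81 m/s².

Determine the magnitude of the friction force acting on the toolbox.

Perpendicular to the surface, N = m g cos θ = 96·9.81·cos 19° = 890.5 N.
Along the slope the weight component is m g sin θ = 306.6 N; friction must supply exactly this, acting up-slope.
The static-friction ceiling is μ_s N = 0.71 × 890.5 = 632.2 N.
Since |306.6| ≤ 632.2 N, no slip — friction simply equals what equilibrium demands.

f ≈ 307 N (up the incline)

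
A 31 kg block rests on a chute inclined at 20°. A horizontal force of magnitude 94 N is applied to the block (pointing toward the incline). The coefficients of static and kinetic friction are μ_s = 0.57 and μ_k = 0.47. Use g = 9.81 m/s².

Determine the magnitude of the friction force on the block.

Normal direction: N = m g cos θ + P sin θ = 317.9 N.
Parallel to the incline: P cos θ − m g sin θ = 88.33 − 104 = -15.68 N; the friction needed to balance this is 15.68 N acting up the slope.
The limit of static friction is μ_s N = 181.2 N.
Since 15.68 N is within the 181.2 N limit, the block stays put and friction is exactly 15.7 N.

f ≈ 15.7 N (up the incline)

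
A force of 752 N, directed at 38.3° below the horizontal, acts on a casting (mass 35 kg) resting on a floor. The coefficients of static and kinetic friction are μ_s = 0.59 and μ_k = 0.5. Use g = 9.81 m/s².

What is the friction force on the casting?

f ≈ 405 N

Vertical equilibrium gives N = m g + P sin α = 809.4 N.
For equilibrium, f = P cos α = 752×cos 38.3° = 590.2 N.
μ_s N = 0.59 × 809.4 = 477.6 N.
590.2 > 477.6 N → the casting slides; f = μ_k N = 0.5×809.4 = 405 N.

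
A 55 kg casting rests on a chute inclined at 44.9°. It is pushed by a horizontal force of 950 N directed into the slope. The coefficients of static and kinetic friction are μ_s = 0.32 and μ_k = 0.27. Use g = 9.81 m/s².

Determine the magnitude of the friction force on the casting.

f ≈ 292 N (down the incline)

The horizontal push has a component P sin θ into the surface, so N = m g cos θ + P sin θ = 382.2 + 670.6 = 1053 N.
Along the incline, the net driving force (taking up-slope positive) is P cos θ − m g sin θ = 672.9 − 380.9 = 292.1 N, so equilibrium requires friction f = -292.1 N (down-slope).
The limit of static friction is μ_s N = 336.9 N.
Since 292.1 N is within the 336.9 N limit, the casting stays put and friction is exactly 292 N.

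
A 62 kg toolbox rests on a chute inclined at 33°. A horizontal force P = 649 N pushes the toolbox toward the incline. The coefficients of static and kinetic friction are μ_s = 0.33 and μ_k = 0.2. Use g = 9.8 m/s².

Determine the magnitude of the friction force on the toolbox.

f ≈ 213 N (down the incline)

The horizontal push has a component P sin θ into the surface, so N = m g cos θ + P sin θ = 509.6 + 353.5 = 863 N.
Along the incline, the net driving force (taking up-slope positive) is P cos θ − m g sin θ = 544.3 − 330.9 = 213.4 N, so equilibrium requires friction f = -213.4 N (down-slope).
The limit of static friction is μ_s N = 284.8 N.
|f_req| = 213.4 ≤ 284.8 N → the toolbox is in equilibrium; friction equals the required value.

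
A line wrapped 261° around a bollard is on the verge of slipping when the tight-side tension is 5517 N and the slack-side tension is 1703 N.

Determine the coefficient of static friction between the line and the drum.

T₂/T₁ = e^{μβ} → μ = ln(T₂/T₁)/β.
β = 261° = 4.555 rad.
μ = ln(5517/1703)/4.555 = ln(3.24)/4.555 = 0.258.

μ ≈ 0.258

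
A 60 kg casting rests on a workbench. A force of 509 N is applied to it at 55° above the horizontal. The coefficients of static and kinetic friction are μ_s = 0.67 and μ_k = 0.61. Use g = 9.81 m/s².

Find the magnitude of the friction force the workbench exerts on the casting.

The vertical component of P reduces the normal force: N = m g − P sin α = 588.6 − 416.9 = 171.7 N.
The horizontal driving force is P cos α = 292 N, so equilibrium needs friction f = 292 N.
The static-friction limit is μ_s N = 115 N.
292 > 115 N → the casting slides; f = μ_k N = 0.61×171.7 = 105 N.

f ≈ 105 N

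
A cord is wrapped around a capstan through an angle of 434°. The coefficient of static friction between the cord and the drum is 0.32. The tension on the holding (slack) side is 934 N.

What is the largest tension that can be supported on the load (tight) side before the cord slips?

At impending slip the capstan equation gives T₂/T₁ = e^{μβ} with β in radians.
β = 434° × π/180 = 7.575 rad.
e^{μβ} = e^{0.32×7.575} = 11.29.
T₂ = T₁ · e^{μβ} = 934 × 11.29 = 10500 N.

T_max ≈ 10500 N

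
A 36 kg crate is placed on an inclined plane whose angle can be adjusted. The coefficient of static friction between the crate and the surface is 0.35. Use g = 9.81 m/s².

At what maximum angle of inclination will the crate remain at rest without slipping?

θ_max ≈ 19.3°

At the slip threshold, m g sin θ = μ_s · m g cos θ, so tan θ = μ_s.
θ_max = arctan(0.35) = 19.3°.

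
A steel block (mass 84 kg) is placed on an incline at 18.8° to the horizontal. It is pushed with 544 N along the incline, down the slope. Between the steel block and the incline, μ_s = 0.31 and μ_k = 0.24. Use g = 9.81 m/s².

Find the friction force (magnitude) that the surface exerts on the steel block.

Perpendicular to the surface, N = m g cos θ = 84·9.81·cos 18.8° = 780.1 N.
Parallel to the incline, ΣF = 0 gives f = m g sin θ + P = 265.6 + 544 = 809.6 N (up-slope positive).
The static-friction ceiling is μ_s N = 0.31 × 780.1 = 241.8 N.
Since |809.6| > 241.8 N, static friction cannot hold it; the steel block slides down the incline and kinetic friction applies: f = μ_k N = 0.24 × 780.1 = 187 N.

f ≈ 187 N (up the incline)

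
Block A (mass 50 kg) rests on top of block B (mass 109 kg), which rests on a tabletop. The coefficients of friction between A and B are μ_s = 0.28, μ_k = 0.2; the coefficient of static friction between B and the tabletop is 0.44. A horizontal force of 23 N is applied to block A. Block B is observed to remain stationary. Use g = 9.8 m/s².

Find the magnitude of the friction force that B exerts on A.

f ≈ 23 N

Normal force at the A–B interface: N₁ = m_A g = 490 N.
Maximum static friction on A from B: μ_s N₁ = 0.28×490 = 137.2 N.
P = 23 N is within that limit, so A and B move together (both at rest); the A–B friction is simply f₁ = P = 23 N.
By Newton's third law B feels 23 N forward from A. With B stationary, the floor's static friction on B balances it: f₂ = 23 N (well within μ_s(m_A+m_B)g = 685.6 N).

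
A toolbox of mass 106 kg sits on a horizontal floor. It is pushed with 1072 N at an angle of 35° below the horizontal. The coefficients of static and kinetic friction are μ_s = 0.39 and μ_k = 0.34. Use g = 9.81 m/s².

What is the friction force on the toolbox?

f ≈ 563 N

The vertical component of P adds to the normal force: N = m g + P sin α = 1040 + 614.9 = 1655 N.
The horizontal driving force is P cos α = 878.1 N, so equilibrium needs friction f = 878.1 N.
The static-friction limit is μ_s N = 645.3 N.
The required friction exceeds μ_s N, so the toolbox moves and f = μ_k N = 563 N.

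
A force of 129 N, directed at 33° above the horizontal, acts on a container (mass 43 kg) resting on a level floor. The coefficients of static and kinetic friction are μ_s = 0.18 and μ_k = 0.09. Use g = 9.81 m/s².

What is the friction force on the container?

f ≈ 31.6 N

Vertical equilibrium gives N = m g − P sin α = 351.6 N.
The horizontal driving force is P cos α = 108.2 N, so equilibrium needs friction f = 108.2 N.
The static-friction limit is μ_s N = 63.28 N.
108.2 > 63.28 N → the container slides; f = μ_k N = 0.09×351.6 = 31.6 N.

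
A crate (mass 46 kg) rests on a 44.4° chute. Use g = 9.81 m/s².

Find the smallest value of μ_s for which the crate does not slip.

μ_s,min ≈ 0.979

At the slip threshold m g sin θ = μ_s m g cos θ, so μ_s,min = tan θ.
μ_s,min = tan 44.4° = 0.979.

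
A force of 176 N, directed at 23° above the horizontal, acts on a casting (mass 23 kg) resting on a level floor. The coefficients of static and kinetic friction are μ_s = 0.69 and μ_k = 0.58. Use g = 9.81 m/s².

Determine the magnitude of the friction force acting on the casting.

f ≈ 91 N

Vertical equilibrium gives N = m g − P sin α = 156.9 N.
Horizontally, friction must balance P cos α = 162 N.
μ_s N = 0.69 × 156.9 = 108.2 N.
The required friction exceeds μ_s N, so the casting moves and f = μ_k N = 91 N.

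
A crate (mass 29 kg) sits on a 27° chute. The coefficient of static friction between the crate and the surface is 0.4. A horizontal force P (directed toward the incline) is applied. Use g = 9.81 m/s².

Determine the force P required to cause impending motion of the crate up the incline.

At impending motion up the slope, friction acts down-slope at its limit: f = μ_s N.
Perpendicular to the incline: N = m g cos θ + P sin θ.
Along the incline: P cos θ = m g sin θ + μ_s N = m g sin θ + μ_s (m g cos θ + P sin θ).
Solving, P (cos θ − μ_s sin θ) = m g (sin θ + μ_s cos θ), so P = 29×9.81×(sin 27° + 0.4 cos 27°)/(cos 27° − 0.4 sin 27°) = 284×0.8104/0.7094 = 325 N.

P ≈ 325 N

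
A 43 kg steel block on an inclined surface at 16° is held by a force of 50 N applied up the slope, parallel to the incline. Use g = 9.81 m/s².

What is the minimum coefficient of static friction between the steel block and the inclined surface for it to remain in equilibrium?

μ_s,min ≈ 0.163

N = m g cos θ = 405.5 N.
Friction must make up the shortfall along the incline: f = m g sin θ − P = 116.3 − 50 = 66.27 N.
At the threshold f = μ_s N, so μ_s,min = 66.27/405.5 = 0.163.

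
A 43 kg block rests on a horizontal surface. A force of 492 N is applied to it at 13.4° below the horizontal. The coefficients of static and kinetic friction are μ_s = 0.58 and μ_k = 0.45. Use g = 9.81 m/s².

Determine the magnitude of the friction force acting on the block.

f ≈ 241 N

The vertical component of P adds to the normal force: N = m g + P sin α = 421.8 + 114 = 535.8 N.
Horizontally, friction must balance P cos α = 478.6 N.
μ_s N = 0.58 × 535.8 = 310.8 N.
The required friction exceeds μ_s N, so the block moves and f = μ_k N = 241 N.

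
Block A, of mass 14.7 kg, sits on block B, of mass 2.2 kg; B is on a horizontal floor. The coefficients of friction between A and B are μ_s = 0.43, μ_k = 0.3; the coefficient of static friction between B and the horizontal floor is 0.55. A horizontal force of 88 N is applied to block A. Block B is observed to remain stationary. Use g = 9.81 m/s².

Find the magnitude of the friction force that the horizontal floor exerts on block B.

Between the blocks, N₁ = m_A g = 144.2 N.
So the A–B interface can sustain at most μ_s N₁ = 62.01 N of static friction.
Since P = 88 N > 62.01 N, A slides on B; the A–B friction is kinetic: f₁ = μ_k N₁ = 0.3×144.2 = 43.3 N.
B experiences an equal 43.3 N forward from A (third law). B is in equilibrium, so the floor supplies f₂ = 43.3 N of static friction (limit μ_s(m_A+m_B)g = 91.18 N, not exceeded).

f ≈ 43.3 N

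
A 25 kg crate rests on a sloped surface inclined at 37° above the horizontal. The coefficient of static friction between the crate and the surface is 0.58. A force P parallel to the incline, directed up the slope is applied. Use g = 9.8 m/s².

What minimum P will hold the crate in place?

P_min ≈ 34 N

The crate tends to slide down (tan θ > μ_s), so at the point of impending slip friction acts up-slope at its limit: f = μ_s N.
P is parallel to the surface, so N = m g cos θ = 196 N.
Along the incline: P + μ_s N = m g sin θ, so P = 147 − 0.58×196 = 34 N.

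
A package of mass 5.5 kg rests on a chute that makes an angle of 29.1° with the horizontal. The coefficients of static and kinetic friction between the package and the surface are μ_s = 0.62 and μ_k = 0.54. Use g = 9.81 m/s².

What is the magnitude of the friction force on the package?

f ≈ 26.2 N (up the incline)

Normal force: N = m g cos θ = 5.5 × 9.81 × cos 29.1° = 47.14 N.
For equilibrium along the incline, friction must balance the weight component: f = m g sin θ = 26.24 N up the slope.
Static friction can supply at most μ_s N = 29.23 N.
Since |26.24| ≤ 29.23 N, the package remains in static equilibrium and friction takes exactly the required value.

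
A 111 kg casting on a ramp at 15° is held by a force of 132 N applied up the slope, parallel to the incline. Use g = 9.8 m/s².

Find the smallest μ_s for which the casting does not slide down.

μ_s,min ≈ 0.142

N = m g cos θ = 1051 N.
Friction must make up the shortfall along the incline: f = m g sin θ − P = 281.5 − 132 = 149.5 N.
At the threshold f = μ_s N, so μ_s,min = 149.5/1051 = 0.142.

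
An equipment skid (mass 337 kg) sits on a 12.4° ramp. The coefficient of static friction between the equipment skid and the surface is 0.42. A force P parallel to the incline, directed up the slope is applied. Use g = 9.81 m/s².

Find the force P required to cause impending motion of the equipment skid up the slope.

At impending motion up the slope, friction acts down-slope at its limit: f = μ_s N.
P is parallel to the surface, so N = m g cos θ = 3230 N.
Along the incline: P = m g sin θ + μ_s N = 710 + 0.42×3230 = 2070 N.

P ≈ 2070 N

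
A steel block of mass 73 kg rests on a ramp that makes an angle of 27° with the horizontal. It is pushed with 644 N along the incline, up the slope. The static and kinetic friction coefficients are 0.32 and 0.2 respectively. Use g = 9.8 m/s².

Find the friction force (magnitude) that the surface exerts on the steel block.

Normal force: N = m g cos θ = 73 × 9.8 × cos 27° = 637.4 N.
The friction needed for equilibrium is m g sin θ − P = 324.8 − 644 = -319.2 N, measured positive up-slope.
The static-friction ceiling is μ_s N = 0.32 × 637.4 = 204 N.
|-319.2| exceeds 204 N, so the steel block slips up-slope; friction is kinetic, f = μ_k N = 0.2×637.4 = 127 N.

f ≈ 127 N (down the incline)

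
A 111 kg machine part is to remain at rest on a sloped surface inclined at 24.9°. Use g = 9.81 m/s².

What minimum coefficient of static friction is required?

At the slip threshold m g sin θ = μ_s m g cos θ, so μ_s,min = tan θ.
μ_s,min = tan 24.9° = 0.464.

μ_s,min ≈ 0.464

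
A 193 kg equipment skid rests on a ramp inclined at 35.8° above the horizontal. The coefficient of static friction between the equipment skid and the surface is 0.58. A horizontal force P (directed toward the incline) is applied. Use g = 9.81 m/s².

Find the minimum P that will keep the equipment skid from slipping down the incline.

P_min ≈ 189 N

The equipment skid tends to slide down (tan θ > μ_s), so at the point of impending slip friction acts up-slope at its limit: f = μ_s N.
Perpendicular to the incline: N = m g cos θ + P sin θ.
Along the incline: P cos θ + μ_s N = m g sin θ, i.e. P cos θ + μ_s (m g cos θ + P sin θ) = m g sin θ.
Solving, P (cos θ + μ_s sin θ) = m g (sin θ − μ_s cos θ), so P = 1890×0.1145/1.15 = 189 N.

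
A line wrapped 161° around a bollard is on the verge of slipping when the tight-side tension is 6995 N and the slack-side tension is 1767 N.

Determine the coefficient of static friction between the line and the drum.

T₂/T₁ = e^{μβ} → μ = ln(T₂/T₁)/β.
β = 161° = 2.81 rad.
μ = ln(6995/1767)/2.81 = ln(3.959)/2.81 = 0.49.

μ ≈ 0.49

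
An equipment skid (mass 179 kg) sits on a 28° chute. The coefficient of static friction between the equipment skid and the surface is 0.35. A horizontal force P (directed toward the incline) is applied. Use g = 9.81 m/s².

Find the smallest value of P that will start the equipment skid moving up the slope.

At impending motion up the slope, friction acts down-slope at its limit: f = μ_s N.
Perpendicular to the incline: N = m g cos θ + P sin θ.
Along the incline: P cos θ = m g sin θ + μ_s N = m g sin θ + μ_s (m g cos θ + P sin θ).
Solving, P (cos θ − μ_s sin θ) = m g (sin θ + μ_s cos θ), so P = 179×9.81×(sin 28° + 0.35 cos 28°)/(cos 28° − 0.35 sin 28°) = 1760×0.7785/0.7186 = 1900 N.

P ≈ 1900 N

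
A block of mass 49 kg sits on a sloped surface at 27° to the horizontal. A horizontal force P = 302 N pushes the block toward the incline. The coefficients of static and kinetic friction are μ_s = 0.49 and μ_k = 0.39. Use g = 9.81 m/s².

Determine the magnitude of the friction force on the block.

The horizontal push has a component P sin θ into the surface, so N = m g cos θ + P sin θ = 428.3 + 137.1 = 565.4 N.
Along the incline, the net driving force (taking up-slope positive) is P cos θ − m g sin θ = 269.1 − 218.2 = 50.86 N, so equilibrium requires friction f = -50.86 N (down-slope).
Maximum static friction: μ_s N = 0.49 × 565.4 = 277 N.
|f_req| = 50.86 ≤ 277 N → the block is in equilibrium; friction equals the required value.

f ≈ 50.9 N (down the incline)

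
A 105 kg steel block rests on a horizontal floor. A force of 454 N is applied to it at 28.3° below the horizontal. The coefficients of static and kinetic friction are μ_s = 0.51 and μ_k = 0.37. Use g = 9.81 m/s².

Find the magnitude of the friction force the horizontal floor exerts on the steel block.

The vertical component of P adds to the normal force: N = m g + P sin α = 1030 + 215.2 = 1245 N.
For equilibrium, f = P cos α = 454×cos 28.3° = 399.7 N.
μ_s N = 0.51 × 1245 = 635.1 N.
399.7 ≤ 635.1 N → static; friction equals the required 400 N.

f ≈ 400 N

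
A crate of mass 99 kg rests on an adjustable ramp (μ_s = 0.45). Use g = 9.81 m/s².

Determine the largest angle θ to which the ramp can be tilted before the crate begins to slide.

θ_max ≈ 24.2°

At the slip threshold, m g sin θ = μ_s · m g cos θ, so tan θ = μ_s.
θ_max = arctan(0.45) = 24.2°.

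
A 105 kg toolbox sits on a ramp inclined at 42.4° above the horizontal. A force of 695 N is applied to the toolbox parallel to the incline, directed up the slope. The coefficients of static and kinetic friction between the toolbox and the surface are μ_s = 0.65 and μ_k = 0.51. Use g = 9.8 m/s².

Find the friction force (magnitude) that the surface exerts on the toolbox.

f ≈ 1.14 N (down the incline)

Normal force: N = m g cos θ = 105 × 9.8 × cos 42.4° = 759.9 N.
The friction needed for equilibrium is m g sin θ − P = 693.9 − 695 = -1.143 N, measured positive up-slope.
Maximum static friction available: μ_s N = 0.65 × 759.9 = 493.9 N.
Since |-1.143| ≤ 493.9 N, static friction is sufficient; f equals the required value, not μ_s N.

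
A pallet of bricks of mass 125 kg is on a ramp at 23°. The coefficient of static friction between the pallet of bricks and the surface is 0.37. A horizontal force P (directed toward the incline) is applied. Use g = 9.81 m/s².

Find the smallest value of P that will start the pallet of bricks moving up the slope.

P ≈ 1160 N

At impending motion up the slope, friction acts down-slope at its limit: f = μ_s N.
Perpendicular to the incline: N = m g cos θ + P sin θ.
Along the incline: P cos θ = m g sin θ + μ_s N = m g sin θ + μ_s (m g cos θ + P sin θ).
Solving, P (cos θ − μ_s sin θ) = m g (sin θ + μ_s cos θ), so P = 125×9.81×(sin 23° + 0.37 cos 23°)/(cos 23° − 0.37 sin 23°) = 1230×0.7313/0.7759 = 1160 N.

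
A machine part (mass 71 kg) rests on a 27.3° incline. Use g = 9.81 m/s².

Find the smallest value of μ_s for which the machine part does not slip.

At the slip threshold m g sin θ = μ_s m g cos θ, so μ_s,min = tan θ.
μ_s,min = tan 27.3° = 0.516.

μ_s,min ≈ 0.516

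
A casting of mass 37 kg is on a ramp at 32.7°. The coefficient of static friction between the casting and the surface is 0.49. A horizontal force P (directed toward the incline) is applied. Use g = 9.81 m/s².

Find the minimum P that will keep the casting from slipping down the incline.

The casting tends to slide down (tan θ > μ_s), so at the point of impending slip friction acts up-slope at its limit: f = μ_s N.
Perpendicular to the incline: N = m g cos θ + P sin θ.
Along the incline: P cos θ + μ_s N = m g sin θ, i.e. P cos θ + μ_s (m g cos θ + P sin θ) = m g sin θ.
Solving, P (cos θ + μ_s sin θ) = m g (sin θ − μ_s cos θ), so P = 363×0.1279/1.106 = 42 N.

P_min ≈ 42 N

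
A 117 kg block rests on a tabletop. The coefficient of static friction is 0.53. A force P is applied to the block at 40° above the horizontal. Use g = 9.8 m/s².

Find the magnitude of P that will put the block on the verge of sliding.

P ≈ 549 N

N = m g − P sin α (the pull lifts the block).
At impending slip, P cos α = μ_s N = μ_s (m g − P sin α).
Solving: P (cos α + μ_s sin α) = μ_s m g → P = 0.53×1150/(cos 40° + 0.53 sin 40°) = 608/1.107 = 549 N.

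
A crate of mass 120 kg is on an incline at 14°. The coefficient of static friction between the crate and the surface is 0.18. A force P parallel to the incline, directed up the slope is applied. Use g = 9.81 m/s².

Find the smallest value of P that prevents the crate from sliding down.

P_min ≈ 79.2 N

The crate tends to slide down (tan θ > μ_s), so at the point of impending slip friction acts up-slope at its limit: f = μ_s N.
P is parallel to the surface, so N = m g cos θ = 1140 N.
Along the incline: P + μ_s N = m g sin θ, so P = 285 − 0.18×1140 = 79.2 N.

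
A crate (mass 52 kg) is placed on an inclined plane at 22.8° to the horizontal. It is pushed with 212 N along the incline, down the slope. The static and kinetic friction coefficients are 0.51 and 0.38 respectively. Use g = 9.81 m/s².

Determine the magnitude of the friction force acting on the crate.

The normal reaction is N = m g cos θ = 470.3 N.
For equilibrium along the incline the friction force must supply f = m g sin θ + P = 197.7 + 212 = 409.7 N (positive meaning up-slope).
Maximum static friction available: μ_s N = 0.51 × 470.3 = 239.8 N.
|409.7| exceeds 239.8 N, so the crate slips down-slope; friction is kinetic, f = μ_k N = 0.38×470.3 = 179 N.

f ≈ 179 N (up the incline)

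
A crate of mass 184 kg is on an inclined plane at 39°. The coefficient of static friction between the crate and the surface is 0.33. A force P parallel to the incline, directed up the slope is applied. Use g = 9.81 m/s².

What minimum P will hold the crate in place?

The crate tends to slide down (tan θ > μ_s), so at the point of impending slip friction acts up-slope at its limit: f = μ_s N.
P is parallel to the surface, so N = m g cos θ = 1400 N.
Along the incline: P + μ_s N = m g sin θ, so P = 1140 − 0.33×1400 = 673 N.

P_min ≈ 673 N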